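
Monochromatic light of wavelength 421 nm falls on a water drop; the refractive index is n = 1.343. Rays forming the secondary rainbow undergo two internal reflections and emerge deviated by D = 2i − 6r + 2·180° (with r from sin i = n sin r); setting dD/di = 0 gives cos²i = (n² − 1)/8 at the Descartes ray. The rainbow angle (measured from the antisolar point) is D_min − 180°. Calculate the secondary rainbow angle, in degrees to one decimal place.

53.5°

cos²i = (1.80365 − 1)/8 = 0.10046; i = arccos(0.31695) = 71.522°.
sin r = sin 71.522°/1.343 = 0.70621; r = 44.928°.
D_min = 2·71.522° − 6·44.928° + 360° = 233.478°.
Rainbow angle = D_min − 180° = 53.478°.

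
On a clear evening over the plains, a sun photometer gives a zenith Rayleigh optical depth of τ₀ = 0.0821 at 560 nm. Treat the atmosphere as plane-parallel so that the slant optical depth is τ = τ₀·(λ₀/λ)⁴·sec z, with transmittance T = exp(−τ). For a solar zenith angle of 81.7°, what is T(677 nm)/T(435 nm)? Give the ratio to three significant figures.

3.65

Airmass: sec 81.7° = 6.9273.
τ(677 nm) = 0.0821 × (560/677)⁴ × 6.9273 = 0.0821 × 0.4682 × 6.9273 = 0.2663.
τ(435 nm) = 0.0821 × (560/435)⁴ × 6.9273 = 0.0821 × 2.7466 × 6.9273 = 1.5621.
T(677)/T(435) = exp(τ_B − τ_A) = exp(1.2958) = 3.6540.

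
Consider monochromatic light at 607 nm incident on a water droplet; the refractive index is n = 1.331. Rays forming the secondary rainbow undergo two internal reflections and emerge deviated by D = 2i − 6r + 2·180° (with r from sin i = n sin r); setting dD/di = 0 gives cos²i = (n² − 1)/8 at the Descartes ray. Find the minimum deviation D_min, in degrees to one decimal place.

cos²i = (1.77156 − 1)/8 = 0.09645; i = arccos(0.31056) = 71.907°.
sin r = sin 71.907°/1.331 = 0.71417; r = 45.575°.
D_min = 2·71.907° − 6·45.575° + 360° = 230.365°.

230.4°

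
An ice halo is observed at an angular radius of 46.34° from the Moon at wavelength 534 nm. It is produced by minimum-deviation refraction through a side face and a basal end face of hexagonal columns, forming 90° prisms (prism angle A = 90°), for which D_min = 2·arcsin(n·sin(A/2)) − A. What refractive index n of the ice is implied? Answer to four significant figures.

1.313

Rearranging: n = sin((D_min + A)/2) / sin(A/2).
(D_min + A)/2 = (46.34° + 90°)/2 = 68.170°.
n = sin 68.170° / sin 45° = 0.9283 / 0.7071 = 1.3128.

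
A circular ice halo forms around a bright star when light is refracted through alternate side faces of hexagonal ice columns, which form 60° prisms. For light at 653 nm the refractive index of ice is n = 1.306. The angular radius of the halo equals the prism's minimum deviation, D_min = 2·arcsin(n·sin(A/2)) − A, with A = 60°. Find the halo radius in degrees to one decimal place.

n·sin(A/2) = 1.306 × sin 30° = 1.306 × 0.5000 = 0.6530.
D_min = 2·arcsin(0.6530) − 60° = 2 × 40.768° − 60° = 21.536°.

21.5°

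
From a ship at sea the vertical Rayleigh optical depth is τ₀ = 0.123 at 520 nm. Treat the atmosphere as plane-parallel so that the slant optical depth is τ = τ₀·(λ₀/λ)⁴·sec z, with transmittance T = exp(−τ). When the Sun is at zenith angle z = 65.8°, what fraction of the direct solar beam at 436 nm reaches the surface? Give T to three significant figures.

0.545

sec 65.8° = 2.4395.
τ = 0.123 × (520/436)⁴ × 2.4395 = 0.123 × 2.0233 × 2.4395 = 0.6071.
T = exp(−0.6071) = 0.5449.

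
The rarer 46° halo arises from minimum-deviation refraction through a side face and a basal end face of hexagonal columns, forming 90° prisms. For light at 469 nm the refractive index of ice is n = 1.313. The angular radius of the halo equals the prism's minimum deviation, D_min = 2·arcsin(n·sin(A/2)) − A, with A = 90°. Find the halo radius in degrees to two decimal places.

46.38°

n·sin(A/2) = 1.313 × sin 45° = 1.313 × 0.7071 = 0.9284.
D_min = 2·arcsin(0.9284) − 90° = 2 × 68.192° − 90° = 46.383°.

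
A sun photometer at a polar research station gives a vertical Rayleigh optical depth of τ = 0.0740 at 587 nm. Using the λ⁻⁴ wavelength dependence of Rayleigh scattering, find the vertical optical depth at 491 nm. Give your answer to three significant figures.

0.151

τ(491 nm) = τ(587 nm) × (587/491)⁴ = 0.0740 × (1.1955)⁴ = 0.0740 × 2.0428 = 0.1512.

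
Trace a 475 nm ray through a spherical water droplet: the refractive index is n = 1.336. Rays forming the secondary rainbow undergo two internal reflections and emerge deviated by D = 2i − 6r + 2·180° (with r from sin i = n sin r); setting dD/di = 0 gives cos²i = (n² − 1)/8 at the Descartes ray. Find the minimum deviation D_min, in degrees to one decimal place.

cos²i = (1.78490 − 1)/8 = 0.09811; i = arccos(0.31323) = 71.746°.
sin r = sin 71.746°/1.336 = 0.71084; r = 45.303°.
D_min = 2·71.746° − 6·45.303° + 360° = 231.674°.

231.7°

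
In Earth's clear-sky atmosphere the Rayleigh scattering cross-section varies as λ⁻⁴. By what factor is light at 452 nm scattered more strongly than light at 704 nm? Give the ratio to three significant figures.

5.88

Rayleigh scattering ∝ λ⁻⁴, so the ratio of coefficients is the inverse fourth power of the wavelength ratio.
σ(452)/σ(704) = (704/452)⁴ = (1.5575)⁴ = 5.885.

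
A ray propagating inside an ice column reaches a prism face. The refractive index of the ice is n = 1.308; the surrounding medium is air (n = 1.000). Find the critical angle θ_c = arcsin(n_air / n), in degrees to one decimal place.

sin θ_c = n_air / n = 1.000 / 1.308 = 0.7645.
θ_c = arcsin(0.7645) = 49.86°.

49.9°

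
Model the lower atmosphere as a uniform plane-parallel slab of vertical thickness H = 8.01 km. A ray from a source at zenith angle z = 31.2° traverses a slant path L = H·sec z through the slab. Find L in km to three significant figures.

9.36 km

sec z = 1/cos 31.2° = 1.1691.
L = 8.01 × 1.1691 = 9.364 km.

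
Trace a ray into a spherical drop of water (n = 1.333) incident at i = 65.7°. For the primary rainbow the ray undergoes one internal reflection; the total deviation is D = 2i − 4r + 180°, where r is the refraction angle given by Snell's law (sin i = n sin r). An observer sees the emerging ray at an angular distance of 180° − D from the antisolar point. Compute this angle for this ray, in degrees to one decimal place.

41.1°

sin r = sin 65.7° / 1.333 = 0.9114/1.333 = 0.6837; r = 43.14°.
D = 2·65.7° − 4·43.14° + 180° = 131.40° − 172.54° + 180° = 138.86°.
Angle from antisolar point = 180° − D = 41.14°.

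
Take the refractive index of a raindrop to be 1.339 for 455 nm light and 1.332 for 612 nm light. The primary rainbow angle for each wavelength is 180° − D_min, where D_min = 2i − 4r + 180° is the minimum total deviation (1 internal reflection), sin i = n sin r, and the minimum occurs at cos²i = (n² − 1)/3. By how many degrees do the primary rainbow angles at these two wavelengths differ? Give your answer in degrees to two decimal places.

At 455 nm (n = 1.339): cos²i = 0.26431 → i = 59.062°, r = 39.834°, D_min = 138.786°, rainbow angle = 41.214°.
At 612 nm (n = 1.332): cos²i = 0.25807 → i = 59.469°, r = 40.290°, D_min = 137.776°, rainbow angle = 42.224°.
Angular width = |41.214° − 42.224°| = 1.010°.

1.01°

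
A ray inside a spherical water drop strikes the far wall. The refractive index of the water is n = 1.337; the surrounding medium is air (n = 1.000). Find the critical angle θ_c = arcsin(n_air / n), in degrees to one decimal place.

48.4°

sin θ_c = n_air / n = 1.000 / 1.337 = 0.7479.
θ_c = arcsin(0.7479) = 48.41°.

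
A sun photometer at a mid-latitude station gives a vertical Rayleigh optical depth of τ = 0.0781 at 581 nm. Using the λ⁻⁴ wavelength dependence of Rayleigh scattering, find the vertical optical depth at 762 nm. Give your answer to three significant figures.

τ(762 nm) = τ(581 nm) × (581/762)⁴ = 0.0781 × (0.7625)⁴ = 0.0781 × 0.3380 = 0.0264.

0.0264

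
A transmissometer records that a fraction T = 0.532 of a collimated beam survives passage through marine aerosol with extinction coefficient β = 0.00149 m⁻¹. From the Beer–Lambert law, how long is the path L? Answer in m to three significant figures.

424 m

Beer–Lambert: T = exp(−βL) ⇒ L = −ln(T)/β = −ln(0.532)/0.00149 = 0.6311/0.00149 = 423.6 m.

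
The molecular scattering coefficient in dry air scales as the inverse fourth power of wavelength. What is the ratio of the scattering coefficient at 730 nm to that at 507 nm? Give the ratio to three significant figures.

0.233

Rayleigh scattering ∝ λ⁻⁴, so the ratio of coefficients is the inverse fourth power of the wavelength ratio.
σ(730)/σ(507) = (507/730)⁴ = (0.6945)⁴ = 0.2327.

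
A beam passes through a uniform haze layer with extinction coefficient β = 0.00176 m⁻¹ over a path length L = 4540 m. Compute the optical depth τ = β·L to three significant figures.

τ = β·L = 0.00176 × 4540 = 7.9904.

7.99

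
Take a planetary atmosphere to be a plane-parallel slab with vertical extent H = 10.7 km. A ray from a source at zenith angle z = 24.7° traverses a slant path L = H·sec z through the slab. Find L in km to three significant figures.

11.8 km

sec z = 1/cos 24.7° = 1.1007.
L = 10.7 × 1.1007 = 11.778 km.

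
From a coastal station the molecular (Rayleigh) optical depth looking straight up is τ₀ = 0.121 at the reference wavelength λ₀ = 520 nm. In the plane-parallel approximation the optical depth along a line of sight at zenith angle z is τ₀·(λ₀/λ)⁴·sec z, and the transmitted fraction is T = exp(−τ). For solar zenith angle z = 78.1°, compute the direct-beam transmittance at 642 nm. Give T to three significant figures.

0.777

sec 78.1° = 4.8496.
τ = 0.121 × (520/642)⁴ × 4.8496 = 0.121 × 0.4304 × 4.8496 = 0.2526.
T = exp(−0.2526) = 0.7768.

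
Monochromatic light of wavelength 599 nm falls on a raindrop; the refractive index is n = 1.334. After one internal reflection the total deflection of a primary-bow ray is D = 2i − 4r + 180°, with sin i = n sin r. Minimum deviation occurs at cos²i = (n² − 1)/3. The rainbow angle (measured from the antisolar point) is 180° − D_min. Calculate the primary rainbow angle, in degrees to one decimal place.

cos²i = (1.77956 − 1)/3 = 0.25985; i = arccos(0.50976) = 59.352°.
sin r = sin 59.352°/1.334 = 0.64492; r = 40.159°.
D_min = 2·59.352° − 4·40.159° + 180° = 138.067°.
Rainbow angle = 180° − D_min = 41.933°.

41.9°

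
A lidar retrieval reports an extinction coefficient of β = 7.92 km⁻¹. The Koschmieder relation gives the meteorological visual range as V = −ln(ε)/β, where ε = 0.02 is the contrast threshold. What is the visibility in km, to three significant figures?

0.494 km

V = −ln(0.02) / 7.92 = 3.912 / 7.92 = 0.4939 km.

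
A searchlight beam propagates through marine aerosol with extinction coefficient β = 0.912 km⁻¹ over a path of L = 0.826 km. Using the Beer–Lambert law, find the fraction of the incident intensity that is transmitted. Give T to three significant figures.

0.471

τ = β·L = 0.912 × 0.826 = 0.7533.
T = exp(−0.7533) = 0.4708.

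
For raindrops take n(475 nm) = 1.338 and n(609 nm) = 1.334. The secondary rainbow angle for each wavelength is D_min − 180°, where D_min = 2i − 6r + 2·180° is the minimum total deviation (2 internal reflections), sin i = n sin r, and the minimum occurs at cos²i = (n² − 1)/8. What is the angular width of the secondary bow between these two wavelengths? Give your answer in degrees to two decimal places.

At 475 nm (n = 1.338): cos²i = 0.09878 → i = 71.682°, r = 45.195°, D_min = 232.193°, rainbow angle = 52.193°.
At 609 nm (n = 1.334): cos²i = 0.09744 → i = 71.810°, r = 45.411°, D_min = 231.153°, rainbow angle = 51.153°.
Angular width = |52.193° − 51.153°| = 1.040°.

1.04°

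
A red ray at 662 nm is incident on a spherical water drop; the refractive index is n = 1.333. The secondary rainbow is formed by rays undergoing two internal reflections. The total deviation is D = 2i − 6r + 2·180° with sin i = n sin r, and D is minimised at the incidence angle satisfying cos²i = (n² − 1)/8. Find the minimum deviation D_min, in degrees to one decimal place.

cos²i = (1.77689 − 1)/8 = 0.09711; i = arccos(0.31163) = 71.843°.
sin r = sin 71.843°/1.333 = 0.71283; r = 45.466°.
D_min = 2·71.843° − 6·45.466° + 360° = 230.891°.

230.9°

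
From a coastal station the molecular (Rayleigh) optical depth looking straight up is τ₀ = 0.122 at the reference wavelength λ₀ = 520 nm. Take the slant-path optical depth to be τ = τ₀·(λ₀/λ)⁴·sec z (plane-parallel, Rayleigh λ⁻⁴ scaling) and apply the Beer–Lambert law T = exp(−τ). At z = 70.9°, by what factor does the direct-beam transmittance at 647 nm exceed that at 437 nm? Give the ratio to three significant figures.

1.81

Airmass: sec 70.9° = 3.0561.
τ(647 nm) = 0.122 × (520/647)⁴ × 3.0561 = 0.122 × 0.4172 × 3.0561 = 0.1556.
τ(437 nm) = 0.122 × (520/437)⁴ × 3.0561 = 0.122 × 2.0049 × 3.0561 = 0.7475.
T(647)/T(437) = exp(τ_B − τ_A) = exp(0.5919) = 1.8075.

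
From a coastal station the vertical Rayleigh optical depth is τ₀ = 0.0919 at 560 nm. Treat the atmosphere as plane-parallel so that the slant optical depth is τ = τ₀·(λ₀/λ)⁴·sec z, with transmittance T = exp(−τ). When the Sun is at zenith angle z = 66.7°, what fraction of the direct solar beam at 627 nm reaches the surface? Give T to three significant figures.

0.863

sec 66.7° = 2.5282.
τ = 0.0919 × (560/627)⁴ × 2.5282 = 0.0919 × 0.6363 × 2.5282 = 0.1478.
T = exp(−0.1478) = 0.8626.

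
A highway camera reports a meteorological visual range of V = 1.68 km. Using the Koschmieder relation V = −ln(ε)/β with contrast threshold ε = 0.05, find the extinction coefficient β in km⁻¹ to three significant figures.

β = −ln(0.05) / V = 2.996 / 1.68 = 1.7832 km⁻¹.

1.78 km⁻¹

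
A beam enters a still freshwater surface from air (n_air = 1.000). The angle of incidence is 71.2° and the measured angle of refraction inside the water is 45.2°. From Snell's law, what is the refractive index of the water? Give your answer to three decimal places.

1.334

n = sin θ_i / sin θ_r = sin 71.2° / sin 45.2° = 0.9466 / 0.7096 = 1.3341.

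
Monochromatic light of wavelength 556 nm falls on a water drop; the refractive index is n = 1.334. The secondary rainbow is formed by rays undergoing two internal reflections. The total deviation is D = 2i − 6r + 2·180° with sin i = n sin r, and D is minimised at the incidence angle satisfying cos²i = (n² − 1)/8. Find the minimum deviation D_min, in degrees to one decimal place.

cos²i = (1.77956 − 1)/8 = 0.09744; i = arccos(0.31216) = 71.810°.
sin r = sin 71.810°/1.334 = 0.71217; r = 45.411°.
D_min = 2·71.810° − 6·45.411° + 360° = 231.153°.

231.2°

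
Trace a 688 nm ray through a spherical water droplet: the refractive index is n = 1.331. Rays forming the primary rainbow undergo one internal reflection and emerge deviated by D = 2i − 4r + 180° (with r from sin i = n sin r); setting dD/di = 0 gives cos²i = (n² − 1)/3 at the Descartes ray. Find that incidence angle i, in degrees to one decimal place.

59.5°

cos²i = (1.331² − 1)/3 = (1.77156 − 1)/3 = 0.25719.
cos i = 0.50714, so i = 59.527°.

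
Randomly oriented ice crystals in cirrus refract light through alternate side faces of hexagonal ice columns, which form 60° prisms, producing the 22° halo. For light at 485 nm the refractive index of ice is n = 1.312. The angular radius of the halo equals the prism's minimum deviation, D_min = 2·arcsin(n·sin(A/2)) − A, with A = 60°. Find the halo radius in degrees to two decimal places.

n·sin(A/2) = 1.312 × sin 30° = 1.312 × 0.5000 = 0.6560.
D_min = 2·arcsin(0.6560) − 60° = 2 × 40.996° − 60° = 21.991°.

21.99°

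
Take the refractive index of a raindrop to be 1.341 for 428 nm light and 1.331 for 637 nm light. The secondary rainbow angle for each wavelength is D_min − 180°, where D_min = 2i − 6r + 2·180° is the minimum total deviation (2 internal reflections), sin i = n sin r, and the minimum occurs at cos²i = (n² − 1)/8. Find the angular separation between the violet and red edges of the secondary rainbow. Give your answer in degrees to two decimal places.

At 428 nm (n = 1.341): cos²i = 0.09979 → i = 71.586°, r = 45.034°, D_min = 232.966°, rainbow angle = 52.966°.
At 637 nm (n = 1.331): cos²i = 0.09645 → i = 71.907°, r = 45.575°, D_min = 230.365°, rainbow angle = 50.365°.
Angular width = |52.966° − 50.365°| = 2.601°.

2.60°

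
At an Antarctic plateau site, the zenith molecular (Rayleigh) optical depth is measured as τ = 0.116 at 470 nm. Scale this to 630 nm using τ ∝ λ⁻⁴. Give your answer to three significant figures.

0.0359

τ(630 nm) = τ(470 nm) × (470/630)⁴ = 0.116 × (0.7460)⁴ = 0.116 × 0.3098 = 0.0359.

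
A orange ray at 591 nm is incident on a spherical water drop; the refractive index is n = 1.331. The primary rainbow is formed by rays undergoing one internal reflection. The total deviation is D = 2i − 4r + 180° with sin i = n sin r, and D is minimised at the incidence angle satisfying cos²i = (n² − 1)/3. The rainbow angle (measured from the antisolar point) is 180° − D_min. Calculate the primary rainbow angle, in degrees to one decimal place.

cos²i = (1.77156 − 1)/3 = 0.25719; i = arccos(0.50714) = 59.527°.
sin r = sin 59.527°/1.331 = 0.64753; r = 40.356°.
D_min = 2·59.527° − 4·40.356° + 180° = 137.630°.
Rainbow angle = 180° − D_min = 42.370°.

42.4°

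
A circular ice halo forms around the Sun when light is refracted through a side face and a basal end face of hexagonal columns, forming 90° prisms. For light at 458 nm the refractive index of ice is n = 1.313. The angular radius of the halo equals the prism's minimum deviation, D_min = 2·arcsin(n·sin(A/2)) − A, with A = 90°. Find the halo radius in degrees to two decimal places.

46.38°

n·sin(A/2) = 1.313 × sin 45° = 1.313 × 0.7071 = 0.9284.
D_min = 2·arcsin(0.9284) − 90° = 2 × 68.192° − 90° = 46.383°.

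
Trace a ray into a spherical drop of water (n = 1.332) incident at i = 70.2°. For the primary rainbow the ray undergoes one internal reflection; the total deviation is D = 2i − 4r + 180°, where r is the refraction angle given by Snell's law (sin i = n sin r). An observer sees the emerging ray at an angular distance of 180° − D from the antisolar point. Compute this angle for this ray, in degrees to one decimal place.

39.4°

sin r = sin 70.2° / 1.332 = 0.9409/1.332 = 0.7064; r = 44.94°.
D = 2·70.2° − 4·44.94° + 180° = 140.40° − 179.76° + 180° = 140.64°.
Angle from antisolar point = 180° − D = 39.36°.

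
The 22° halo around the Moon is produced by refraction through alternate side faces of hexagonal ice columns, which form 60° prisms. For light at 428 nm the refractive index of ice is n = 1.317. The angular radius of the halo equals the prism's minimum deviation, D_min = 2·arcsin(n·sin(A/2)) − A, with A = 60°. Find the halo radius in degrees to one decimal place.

n·sin(A/2) = 1.317 × sin 30° = 1.317 × 0.5000 = 0.6585.
D_min = 2·arcsin(0.6585) − 60° = 2 × 41.186° − 60° = 22.371°.

22.4°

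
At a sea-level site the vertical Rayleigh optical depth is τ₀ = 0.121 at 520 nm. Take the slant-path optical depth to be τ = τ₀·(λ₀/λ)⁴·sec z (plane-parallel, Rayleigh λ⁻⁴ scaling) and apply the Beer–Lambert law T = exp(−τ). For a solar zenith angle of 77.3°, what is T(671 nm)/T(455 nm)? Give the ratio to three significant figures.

2.10

Airmass: sec 77.3° = 4.5486.
τ(671 nm) = 0.121 × (520/671)⁴ × 4.5486 = 0.121 × 0.3607 × 4.5486 = 0.1985.
τ(455 nm) = 0.121 × (520/455)⁴ × 4.5486 = 0.121 × 1.7060 × 4.5486 = 0.9389.
T(671)/T(455) = exp(τ_B − τ_A) = exp(0.7404) = 2.0968.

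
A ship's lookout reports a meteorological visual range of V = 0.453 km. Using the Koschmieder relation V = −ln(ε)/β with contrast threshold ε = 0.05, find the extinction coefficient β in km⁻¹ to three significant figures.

β = −ln(0.05) / V = 2.996 / 0.453 = 6.6131 km⁻¹.

6.61 km⁻¹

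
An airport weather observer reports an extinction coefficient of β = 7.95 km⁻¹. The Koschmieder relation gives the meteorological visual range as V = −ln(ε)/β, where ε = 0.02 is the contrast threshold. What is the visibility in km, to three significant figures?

V = −ln(0.02) / 7.95 = 3.912 / 7.95 = 0.4921 km.

0.492 km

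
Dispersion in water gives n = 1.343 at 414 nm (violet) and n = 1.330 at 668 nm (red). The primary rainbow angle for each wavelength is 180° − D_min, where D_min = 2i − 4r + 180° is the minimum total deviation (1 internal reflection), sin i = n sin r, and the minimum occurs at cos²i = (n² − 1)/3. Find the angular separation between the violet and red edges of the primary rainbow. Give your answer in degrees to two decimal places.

At 414 nm (n = 1.343): cos²i = 0.26788 → i = 58.830°, r = 39.577°, D_min = 139.354°, rainbow angle = 40.646°.
At 668 nm (n = 1.330): cos²i = 0.25630 → i = 59.585°, r = 40.422°, D_min = 137.484°, rainbow angle = 42.516°.
Angular width = |40.646° − 42.516°| = 1.871°.

1.87°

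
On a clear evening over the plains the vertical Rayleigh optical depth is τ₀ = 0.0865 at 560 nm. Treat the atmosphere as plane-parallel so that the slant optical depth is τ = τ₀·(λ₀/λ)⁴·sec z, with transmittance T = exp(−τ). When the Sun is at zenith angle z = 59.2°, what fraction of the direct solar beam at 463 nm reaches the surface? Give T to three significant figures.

0.697

sec 59.2° = 1.9530.
τ = 0.0865 × (560/463)⁴ × 1.9530 = 0.0865 × 2.1401 × 1.9530 = 0.3615.
T = exp(−0.3615) = 0.6966.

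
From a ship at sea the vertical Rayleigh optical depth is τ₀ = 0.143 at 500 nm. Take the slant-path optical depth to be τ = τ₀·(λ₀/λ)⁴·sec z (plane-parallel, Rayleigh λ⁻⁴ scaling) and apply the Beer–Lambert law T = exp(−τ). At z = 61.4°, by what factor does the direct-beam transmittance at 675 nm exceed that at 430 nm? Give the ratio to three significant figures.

Airmass: sec 61.4° = 2.0890.
τ(675 nm) = 0.143 × (500/675)⁴ × 2.0890 = 0.143 × 0.3011 × 2.0890 = 0.0899.
τ(430 nm) = 0.143 × (500/430)⁴ × 2.0890 = 0.143 × 1.8281 × 2.0890 = 0.5461.
T(675)/T(430) = exp(τ_B − τ_A) = exp(0.4562) = 1.5780.

1.58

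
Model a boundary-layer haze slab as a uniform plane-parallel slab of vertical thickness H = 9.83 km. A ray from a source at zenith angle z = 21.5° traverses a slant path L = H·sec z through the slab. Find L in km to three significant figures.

10.6 km

sec z = 1/cos 21.5° = 1.0748.
L = 9.83 × 1.0748 = 10.565 km.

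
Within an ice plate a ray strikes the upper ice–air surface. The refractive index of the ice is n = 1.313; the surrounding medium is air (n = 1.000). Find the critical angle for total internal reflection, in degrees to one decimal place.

sin θ_c = n_air / n = 1.000 / 1.313 = 0.7616.
θ_c = arcsin(0.7616) = 49.61°.

49.6°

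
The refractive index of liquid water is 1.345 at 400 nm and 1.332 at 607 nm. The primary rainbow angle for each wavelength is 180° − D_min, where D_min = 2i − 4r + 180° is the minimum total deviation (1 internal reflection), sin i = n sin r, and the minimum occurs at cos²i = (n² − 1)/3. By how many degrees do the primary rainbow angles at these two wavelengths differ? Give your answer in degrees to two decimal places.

1.86°

At 400 nm (n = 1.345): cos²i = 0.26967 → i = 58.715°, r = 39.448°, D_min = 139.635°, rainbow angle = 40.365°.
At 607 nm (n = 1.332): cos²i = 0.25807 → i = 59.469°, r = 40.290°, D_min = 137.776°, rainbow angle = 42.224°.
Angular width = |40.365° − 42.224°| = 1.859°.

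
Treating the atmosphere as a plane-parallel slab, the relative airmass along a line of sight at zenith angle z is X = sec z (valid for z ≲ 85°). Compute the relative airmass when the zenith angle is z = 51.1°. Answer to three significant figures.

1.59

X = sec z = 1/cos 51.1° = 1/0.6280 = 1.5925.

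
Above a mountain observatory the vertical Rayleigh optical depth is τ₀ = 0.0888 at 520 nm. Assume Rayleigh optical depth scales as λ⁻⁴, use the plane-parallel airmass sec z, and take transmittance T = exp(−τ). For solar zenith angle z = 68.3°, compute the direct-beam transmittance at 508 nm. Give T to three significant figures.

sec 68.3° = 2.7046.
τ = 0.0888 × (520/508)⁴ × 2.7046 = 0.0888 × 1.0979 × 2.7046 = 0.2637.
T = exp(−0.2637) = 0.7682.

0.768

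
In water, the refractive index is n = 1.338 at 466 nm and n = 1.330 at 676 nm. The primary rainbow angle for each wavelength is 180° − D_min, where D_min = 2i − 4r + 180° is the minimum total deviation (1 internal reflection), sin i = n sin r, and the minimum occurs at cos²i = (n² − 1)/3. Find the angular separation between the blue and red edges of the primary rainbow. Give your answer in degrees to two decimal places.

At 466 nm (n = 1.338): cos²i = 0.26341 → i = 59.120°, r = 39.899°, D_min = 138.643°, rainbow angle = 41.357°.
At 676 nm (n = 1.330): cos²i = 0.25630 → i = 59.585°, r = 40.422°, D_min = 137.484°, rainbow angle = 42.516°.
Angular width = |41.357° − 42.516°| = 1.160°.

1.16°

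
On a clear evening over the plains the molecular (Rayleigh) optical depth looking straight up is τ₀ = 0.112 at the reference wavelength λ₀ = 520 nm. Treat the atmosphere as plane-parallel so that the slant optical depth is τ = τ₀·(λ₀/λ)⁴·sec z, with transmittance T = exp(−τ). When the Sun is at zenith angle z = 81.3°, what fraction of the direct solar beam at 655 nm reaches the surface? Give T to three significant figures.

0.745

sec 81.3° = 6.6111.
τ = 0.112 × (520/655)⁴ × 6.6111 = 0.112 × 0.3972 × 6.6111 = 0.2941.
T = exp(−0.2941) = 0.7452.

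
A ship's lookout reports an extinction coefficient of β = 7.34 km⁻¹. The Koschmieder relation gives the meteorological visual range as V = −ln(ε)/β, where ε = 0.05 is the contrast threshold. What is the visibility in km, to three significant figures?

0.408 km

V = −ln(0.05) / 7.34 = 2.996 / 7.34 = 0.4081 km.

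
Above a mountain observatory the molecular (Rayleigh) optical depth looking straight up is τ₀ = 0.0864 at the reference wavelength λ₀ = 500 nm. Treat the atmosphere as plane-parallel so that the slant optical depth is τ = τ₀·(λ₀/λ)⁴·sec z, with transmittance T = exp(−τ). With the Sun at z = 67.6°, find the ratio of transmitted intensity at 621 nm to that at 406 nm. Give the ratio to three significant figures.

1.53

Airmass: sec 67.6° = 2.6242.
τ(621 nm) = 0.0864 × (500/621)⁴ × 2.6242 = 0.0864 × 0.4203 × 2.6242 = 0.0953.
τ(406 nm) = 0.0864 × (500/406)⁴ × 2.6242 = 0.0864 × 2.3003 × 2.6242 = 0.5215.
T(621)/T(406) = exp(τ_B − τ_A) = exp(0.4263) = 1.5315.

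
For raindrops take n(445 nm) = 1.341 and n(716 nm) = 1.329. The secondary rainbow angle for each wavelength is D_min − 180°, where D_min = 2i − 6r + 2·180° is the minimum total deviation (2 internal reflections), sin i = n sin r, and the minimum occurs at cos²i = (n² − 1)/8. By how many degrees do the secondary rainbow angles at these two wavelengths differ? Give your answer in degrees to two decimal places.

At 445 nm (n = 1.341): cos²i = 0.09979 → i = 71.586°, r = 45.034°, D_min = 232.966°, rainbow angle = 52.966°.
At 716 nm (n = 1.329): cos²i = 0.09578 → i = 71.972°, r = 45.685°, D_min = 229.837°, rainbow angle = 49.837°.
Angular width = |52.966° − 49.837°| = 3.129°.

3.13°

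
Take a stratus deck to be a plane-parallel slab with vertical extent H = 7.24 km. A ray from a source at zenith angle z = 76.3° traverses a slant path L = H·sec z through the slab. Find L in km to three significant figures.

sec z = 1/cos 76.3° = 4.2223.
L = 7.24 × 4.2223 = 30.569 km.

30.6 km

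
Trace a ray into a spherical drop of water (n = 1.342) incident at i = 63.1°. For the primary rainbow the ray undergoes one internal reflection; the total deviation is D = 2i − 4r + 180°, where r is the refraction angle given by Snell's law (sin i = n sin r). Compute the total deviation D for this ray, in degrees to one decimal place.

sin r = sin 63.1° / 1.342 = 0.8918/1.342 = 0.6645; r = 41.65°.
D = 2·63.1° − 4·41.65° + 180° = 126.20° − 166.58° + 180° = 139.62°.

139.6°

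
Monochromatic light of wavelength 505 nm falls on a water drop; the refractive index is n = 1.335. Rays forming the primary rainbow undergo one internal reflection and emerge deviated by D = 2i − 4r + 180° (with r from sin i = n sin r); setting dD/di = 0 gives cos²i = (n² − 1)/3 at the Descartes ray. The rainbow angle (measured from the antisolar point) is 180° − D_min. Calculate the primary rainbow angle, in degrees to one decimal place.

cos²i = (1.78222 − 1)/3 = 0.26074; i = arccos(0.51063) = 59.294°.
sin r = sin 59.294°/1.335 = 0.64405; r = 40.094°.
D_min = 2·59.294° − 4·40.094° + 180° = 138.212°.
Rainbow angle = 180° − D_min = 41.788°.

41.8°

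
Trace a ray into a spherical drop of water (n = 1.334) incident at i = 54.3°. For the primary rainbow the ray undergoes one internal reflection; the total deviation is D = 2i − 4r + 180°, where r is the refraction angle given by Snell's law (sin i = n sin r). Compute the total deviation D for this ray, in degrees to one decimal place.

138.6°

sin r = sin 54.3° / 1.334 = 0.8121/1.334 = 0.6088; r = 37.50°.
D = 2·54.3° − 4·37.50° + 180° = 108.60° − 150.00° + 180° = 138.60°.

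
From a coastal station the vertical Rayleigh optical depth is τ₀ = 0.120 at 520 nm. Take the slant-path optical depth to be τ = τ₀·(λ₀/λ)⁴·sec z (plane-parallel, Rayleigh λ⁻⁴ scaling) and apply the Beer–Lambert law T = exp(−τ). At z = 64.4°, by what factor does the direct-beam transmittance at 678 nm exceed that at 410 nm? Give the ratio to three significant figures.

Airmass: sec 64.4° = 2.3144.
τ(678 nm) = 0.120 × (520/678)⁴ × 2.3144 = 0.120 × 0.3460 × 2.3144 = 0.0961.
τ(410 nm) = 0.120 × (520/410)⁴ × 2.3144 = 0.120 × 2.5875 × 2.3144 = 0.7186.
T(678)/T(410) = exp(τ_B − τ_A) = exp(0.6225) = 1.8636.

1.86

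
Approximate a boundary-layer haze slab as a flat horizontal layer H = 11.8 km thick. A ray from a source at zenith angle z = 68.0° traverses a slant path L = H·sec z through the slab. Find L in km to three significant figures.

sec z = 1/cos 68.0° = 2.6695.
L = 11.8 × 2.6695 = 31.500 km.

31.5 km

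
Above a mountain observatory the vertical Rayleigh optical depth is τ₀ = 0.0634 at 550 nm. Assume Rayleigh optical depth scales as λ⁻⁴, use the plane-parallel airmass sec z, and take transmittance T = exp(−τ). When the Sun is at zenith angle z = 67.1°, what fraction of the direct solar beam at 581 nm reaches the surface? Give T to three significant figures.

0.877

sec 67.1° = 2.5699.
τ = 0.0634 × (550/581)⁴ × 2.5699 = 0.0634 × 0.8031 × 2.5699 = 0.1308.
T = exp(−0.1308) = 0.8774.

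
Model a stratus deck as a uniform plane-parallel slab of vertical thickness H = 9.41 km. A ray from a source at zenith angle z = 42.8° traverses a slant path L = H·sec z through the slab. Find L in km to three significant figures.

12.8 km

sec z = 1/cos 42.8° = 1.3629.
L = 9.41 × 1.3629 = 12.825 km.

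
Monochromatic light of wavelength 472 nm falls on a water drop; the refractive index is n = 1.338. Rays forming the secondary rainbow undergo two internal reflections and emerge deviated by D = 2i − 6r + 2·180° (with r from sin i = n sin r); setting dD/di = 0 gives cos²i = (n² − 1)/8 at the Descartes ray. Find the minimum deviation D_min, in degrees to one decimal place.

232.2°

cos²i = (1.79024 − 1)/8 = 0.09878; i = arccos(0.31429) = 71.682°.
sin r = sin 71.682°/1.338 = 0.70951; r = 45.195°.
D_min = 2·71.682° − 6·45.195° + 360° = 232.193°.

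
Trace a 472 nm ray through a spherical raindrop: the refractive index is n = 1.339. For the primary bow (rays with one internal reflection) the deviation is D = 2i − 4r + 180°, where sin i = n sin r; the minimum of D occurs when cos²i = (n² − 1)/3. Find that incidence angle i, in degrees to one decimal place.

59.1°

cos²i = (1.339² − 1)/3 = (1.79292 − 1)/3 = 0.26431.
cos i = 0.51411, so i = 59.062°.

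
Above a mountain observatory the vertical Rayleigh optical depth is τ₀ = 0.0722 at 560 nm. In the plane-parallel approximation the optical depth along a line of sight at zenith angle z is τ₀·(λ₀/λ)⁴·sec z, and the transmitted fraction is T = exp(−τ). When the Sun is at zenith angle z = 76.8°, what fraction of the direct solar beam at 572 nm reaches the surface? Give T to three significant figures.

sec 76.8° = 4.3792.
τ = 0.0722 × (560/572)⁴ × 4.3792 = 0.0722 × 0.9187 × 4.3792 = 0.2905.
T = exp(−0.2905) = 0.7479.

0.748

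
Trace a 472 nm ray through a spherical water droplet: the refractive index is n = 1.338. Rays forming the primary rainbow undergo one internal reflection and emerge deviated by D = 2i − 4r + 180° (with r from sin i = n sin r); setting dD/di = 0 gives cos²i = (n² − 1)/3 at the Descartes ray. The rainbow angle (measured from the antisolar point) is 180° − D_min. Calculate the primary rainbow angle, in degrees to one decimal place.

cos²i = (1.79024 − 1)/3 = 0.26341; i = arccos(0.51324) = 59.120°.
sin r = sin 59.120°/1.338 = 0.64144; r = 39.899°.
D_min = 2·59.120° − 4·39.899° + 180° = 138.643°.
Rainbow angle = 180° − D_min = 41.357°.

41.4°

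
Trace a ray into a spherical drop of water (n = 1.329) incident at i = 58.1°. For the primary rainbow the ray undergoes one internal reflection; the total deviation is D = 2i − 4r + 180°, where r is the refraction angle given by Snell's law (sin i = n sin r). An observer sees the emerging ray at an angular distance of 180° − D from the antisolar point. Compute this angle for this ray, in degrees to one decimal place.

42.6°

sin r = sin 58.1° / 1.329 = 0.8490/1.329 = 0.6388; r = 39.70°.
D = 2·58.1° − 4·39.70° + 180° = 116.20° − 158.81° + 180° = 137.39°.
Angle from antisolar point = 180° − D = 42.61°.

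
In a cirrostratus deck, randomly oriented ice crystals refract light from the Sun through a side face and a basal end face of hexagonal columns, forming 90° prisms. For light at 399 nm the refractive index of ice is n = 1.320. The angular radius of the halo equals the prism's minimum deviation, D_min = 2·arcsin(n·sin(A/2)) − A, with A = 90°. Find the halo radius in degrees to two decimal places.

47.94°

n·sin(A/2) = 1.320 × sin 45° = 1.320 × 0.7071 = 0.9334.
D_min = 2·arcsin(0.9334) − 90° = 2 × 68.968° − 90° = 47.936°.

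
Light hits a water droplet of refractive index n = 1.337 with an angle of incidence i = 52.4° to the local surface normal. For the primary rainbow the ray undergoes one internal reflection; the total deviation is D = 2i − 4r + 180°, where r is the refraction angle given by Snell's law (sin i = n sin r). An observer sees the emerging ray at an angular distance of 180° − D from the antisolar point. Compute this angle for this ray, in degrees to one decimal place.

sin r = sin 52.4° / 1.337 = 0.7923/1.337 = 0.5926; r = 36.34°.
D = 2·52.4° − 4·36.34° + 180° = 104.80° − 145.36° + 180° = 139.44°.
Angle from antisolar point = 180° − D = 40.56°.

40.6°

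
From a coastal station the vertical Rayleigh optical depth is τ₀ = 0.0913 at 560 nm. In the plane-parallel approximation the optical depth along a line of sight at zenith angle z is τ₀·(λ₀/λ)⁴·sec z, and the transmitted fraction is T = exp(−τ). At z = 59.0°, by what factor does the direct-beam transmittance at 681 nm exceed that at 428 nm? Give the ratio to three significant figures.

1.55

Airmass: sec 59.0° = 1.9416.
τ(681 nm) = 0.0913 × (560/681)⁴ × 1.9416 = 0.0913 × 0.4573 × 1.9416 = 0.0811.
τ(428 nm) = 0.0913 × (560/428)⁴ × 1.9416 = 0.0913 × 2.9307 × 1.9416 = 0.5195.
T(681)/T(428) = exp(τ_B − τ_A) = exp(0.4385) = 1.5503.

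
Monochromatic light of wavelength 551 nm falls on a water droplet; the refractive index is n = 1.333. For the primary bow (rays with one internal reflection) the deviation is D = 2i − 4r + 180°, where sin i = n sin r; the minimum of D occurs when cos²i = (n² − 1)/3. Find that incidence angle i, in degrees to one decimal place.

cos²i = (1.333² − 1)/3 = (1.77689 − 1)/3 = 0.25896.
cos i = 0.50888, so i = 59.410°.

59.4°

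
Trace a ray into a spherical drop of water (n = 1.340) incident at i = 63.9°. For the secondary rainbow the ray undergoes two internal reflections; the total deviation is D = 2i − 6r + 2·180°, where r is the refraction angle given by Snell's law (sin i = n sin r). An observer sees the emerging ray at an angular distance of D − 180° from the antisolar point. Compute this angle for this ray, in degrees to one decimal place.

sin r = sin 63.9° / 1.340 = 0.8980/1.340 = 0.6702; r = 42.08°.
D = 2·63.9° − 6·42.08° + 2·180° = 127.80° − 252.48° + 360° = 235.32°.
Angle from antisolar point = D − 180° = 55.32°.

55.3°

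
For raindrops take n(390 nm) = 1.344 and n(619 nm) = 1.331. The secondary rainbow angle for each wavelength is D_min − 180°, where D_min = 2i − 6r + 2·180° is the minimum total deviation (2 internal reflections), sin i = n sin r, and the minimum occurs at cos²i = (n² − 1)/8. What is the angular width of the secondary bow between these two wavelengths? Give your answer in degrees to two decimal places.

3.37°

At 390 nm (n = 1.344): cos²i = 0.10079 → i = 71.490°, r = 44.874°, D_min = 233.733°, rainbow angle = 53.733°.
At 619 nm (n = 1.331): cos²i = 0.09645 → i = 71.907°, r = 45.575°, D_min = 230.365°, rainbow angle = 50.365°.
Angular width = |53.733° − 50.365°| = 3.368°.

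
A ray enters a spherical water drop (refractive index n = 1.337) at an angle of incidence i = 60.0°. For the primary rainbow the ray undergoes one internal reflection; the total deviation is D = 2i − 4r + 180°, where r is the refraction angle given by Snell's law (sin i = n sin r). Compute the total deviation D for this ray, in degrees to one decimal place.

sin r = sin 60.0° / 1.337 = 0.8660/1.337 = 0.6477; r = 40.37°.
D = 2·60.0° − 4·40.37° + 180° = 120.00° − 161.49° + 180° = 138.51°.

138.5°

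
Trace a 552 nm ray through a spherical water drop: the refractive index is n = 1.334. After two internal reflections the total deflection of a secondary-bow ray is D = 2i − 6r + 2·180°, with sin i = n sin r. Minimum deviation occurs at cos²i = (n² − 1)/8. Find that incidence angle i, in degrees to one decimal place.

71.8°

cos²i = (1.334² − 1)/8 = (1.77956 − 1)/8 = 0.09744.
cos i = 0.31216, so i = 71.810°.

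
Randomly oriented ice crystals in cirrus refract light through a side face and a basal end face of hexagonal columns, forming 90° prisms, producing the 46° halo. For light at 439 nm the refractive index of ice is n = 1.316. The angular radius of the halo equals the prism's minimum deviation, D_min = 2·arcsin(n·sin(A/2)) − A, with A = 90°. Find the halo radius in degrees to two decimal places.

47.04°

n·sin(A/2) = 1.316 × sin 45° = 1.316 × 0.7071 = 0.9306.
D_min = 2·arcsin(0.9306) − 90° = 2 × 68.521° − 90° = 47.042°.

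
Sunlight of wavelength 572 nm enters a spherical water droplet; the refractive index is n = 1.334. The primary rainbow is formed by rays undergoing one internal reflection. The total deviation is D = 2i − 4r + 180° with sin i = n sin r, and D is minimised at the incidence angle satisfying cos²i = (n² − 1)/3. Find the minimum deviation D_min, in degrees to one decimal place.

138.1°

cos²i = (1.77956 − 1)/3 = 0.25985; i = arccos(0.50976) = 59.352°.
sin r = sin 59.352°/1.334 = 0.64492; r = 40.159°.
D_min = 2·59.352° − 4·40.159° + 180° = 138.067°.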